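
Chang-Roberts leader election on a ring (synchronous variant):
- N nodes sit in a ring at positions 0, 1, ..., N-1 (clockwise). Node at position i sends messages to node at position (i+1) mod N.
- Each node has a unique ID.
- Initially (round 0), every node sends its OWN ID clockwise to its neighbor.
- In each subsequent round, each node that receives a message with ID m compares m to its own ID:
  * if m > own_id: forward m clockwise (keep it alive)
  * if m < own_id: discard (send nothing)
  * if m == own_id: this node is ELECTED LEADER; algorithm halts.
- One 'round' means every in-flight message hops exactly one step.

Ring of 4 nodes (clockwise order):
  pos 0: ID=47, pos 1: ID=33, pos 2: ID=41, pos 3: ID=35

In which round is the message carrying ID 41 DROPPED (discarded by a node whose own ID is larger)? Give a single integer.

Round 1: pos1(id33) recv 47: fwd; pos2(id41) recv 33: drop; pos3(id35) recv 41: fwd; pos0(id47) recv 35: drop
Round 2: pos2(id41) recv 47: fwd; pos0(id47) recv 41: drop
Round 3: pos3(id35) recv 47: fwd
Round 4: pos0(id47) recv 47: ELECTED
Message ID 41 originates at pos 2; dropped at pos 0 in round 2

Answer: 2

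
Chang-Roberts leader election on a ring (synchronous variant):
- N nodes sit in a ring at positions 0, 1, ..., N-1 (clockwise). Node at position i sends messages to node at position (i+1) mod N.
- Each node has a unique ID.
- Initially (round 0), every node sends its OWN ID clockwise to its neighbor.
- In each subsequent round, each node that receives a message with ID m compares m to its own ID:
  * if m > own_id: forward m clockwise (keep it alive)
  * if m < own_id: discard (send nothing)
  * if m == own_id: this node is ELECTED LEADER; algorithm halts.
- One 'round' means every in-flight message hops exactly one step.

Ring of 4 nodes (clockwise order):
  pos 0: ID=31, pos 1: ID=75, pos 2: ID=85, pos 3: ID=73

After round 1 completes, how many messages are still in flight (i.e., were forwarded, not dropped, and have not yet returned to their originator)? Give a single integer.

Round 1: pos1(id75) recv 31: drop; pos2(id85) recv 75: drop; pos3(id73) recv 85: fwd; pos0(id31) recv 73: fwd
After round 1: 2 messages still in flight

Answer: 2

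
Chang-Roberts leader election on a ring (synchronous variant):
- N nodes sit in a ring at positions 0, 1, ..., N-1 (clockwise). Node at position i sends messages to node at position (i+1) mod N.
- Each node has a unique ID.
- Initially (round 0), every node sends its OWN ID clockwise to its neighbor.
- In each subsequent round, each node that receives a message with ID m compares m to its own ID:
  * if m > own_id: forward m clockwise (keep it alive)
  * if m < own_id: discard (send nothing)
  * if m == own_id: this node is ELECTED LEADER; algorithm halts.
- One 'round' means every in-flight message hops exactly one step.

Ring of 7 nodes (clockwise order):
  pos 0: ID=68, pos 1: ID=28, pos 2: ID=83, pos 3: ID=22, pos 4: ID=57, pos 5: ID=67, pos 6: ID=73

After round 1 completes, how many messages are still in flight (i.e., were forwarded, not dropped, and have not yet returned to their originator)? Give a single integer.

Round 1: pos1(id28) recv 68: fwd; pos2(id83) recv 28: drop; pos3(id22) recv 83: fwd; pos4(id57) recv 22: drop; pos5(id67) recv 57: drop; pos6(id73) recv 67: drop; pos0(id68) recv 73: fwd
After round 1: 3 messages still in flight

Answer: 3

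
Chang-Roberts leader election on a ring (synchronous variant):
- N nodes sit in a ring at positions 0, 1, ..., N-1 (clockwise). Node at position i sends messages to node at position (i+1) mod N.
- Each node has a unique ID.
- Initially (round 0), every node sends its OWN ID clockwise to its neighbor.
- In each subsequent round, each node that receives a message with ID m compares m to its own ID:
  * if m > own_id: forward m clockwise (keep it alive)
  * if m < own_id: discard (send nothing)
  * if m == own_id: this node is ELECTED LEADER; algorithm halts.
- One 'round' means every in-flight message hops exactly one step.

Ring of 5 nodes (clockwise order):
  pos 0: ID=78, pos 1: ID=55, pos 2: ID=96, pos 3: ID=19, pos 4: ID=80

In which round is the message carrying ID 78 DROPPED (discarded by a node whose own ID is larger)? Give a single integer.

Answer: 2

Derivation:
Round 1: pos1(id55) recv 78: fwd; pos2(id96) recv 55: drop; pos3(id19) recv 96: fwd; pos4(id80) recv 19: drop; pos0(id78) recv 80: fwd
Round 2: pos2(id96) recv 78: drop; pos4(id80) recv 96: fwd; pos1(id55) recv 80: fwd
Round 3: pos0(id78) recv 96: fwd; pos2(id96) recv 80: drop
Round 4: pos1(id55) recv 96: fwd
Round 5: pos2(id96) recv 96: ELECTED
Message ID 78 originates at pos 0; dropped at pos 2 in round 2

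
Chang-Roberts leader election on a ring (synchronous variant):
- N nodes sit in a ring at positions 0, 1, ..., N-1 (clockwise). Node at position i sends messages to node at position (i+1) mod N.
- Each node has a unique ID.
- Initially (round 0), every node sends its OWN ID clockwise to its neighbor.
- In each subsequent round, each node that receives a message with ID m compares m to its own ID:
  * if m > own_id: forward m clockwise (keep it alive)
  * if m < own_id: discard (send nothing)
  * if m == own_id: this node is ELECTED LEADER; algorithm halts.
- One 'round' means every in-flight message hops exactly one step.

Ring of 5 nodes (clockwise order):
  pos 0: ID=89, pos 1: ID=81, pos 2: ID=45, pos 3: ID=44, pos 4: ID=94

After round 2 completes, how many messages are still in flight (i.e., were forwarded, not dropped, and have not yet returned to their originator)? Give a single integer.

Answer: 3

Derivation:
Round 1: pos1(id81) recv 89: fwd; pos2(id45) recv 81: fwd; pos3(id44) recv 45: fwd; pos4(id94) recv 44: drop; pos0(id89) recv 94: fwd
Round 2: pos2(id45) recv 89: fwd; pos3(id44) recv 81: fwd; pos4(id94) recv 45: drop; pos1(id81) recv 94: fwd
After round 2: 3 messages still in flight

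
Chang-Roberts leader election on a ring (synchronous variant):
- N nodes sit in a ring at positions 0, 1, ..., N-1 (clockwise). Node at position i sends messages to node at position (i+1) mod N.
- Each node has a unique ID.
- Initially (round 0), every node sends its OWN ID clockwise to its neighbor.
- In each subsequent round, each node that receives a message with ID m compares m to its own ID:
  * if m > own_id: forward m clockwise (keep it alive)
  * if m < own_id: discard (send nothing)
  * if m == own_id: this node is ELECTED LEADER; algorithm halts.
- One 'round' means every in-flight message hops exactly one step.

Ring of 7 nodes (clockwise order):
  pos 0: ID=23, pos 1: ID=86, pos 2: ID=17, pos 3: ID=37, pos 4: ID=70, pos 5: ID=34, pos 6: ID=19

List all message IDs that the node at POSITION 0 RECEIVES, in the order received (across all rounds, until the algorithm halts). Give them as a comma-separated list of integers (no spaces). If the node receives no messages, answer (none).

Answer: 19,34,70,86

Derivation:
Round 1: pos1(id86) recv 23: drop; pos2(id17) recv 86: fwd; pos3(id37) recv 17: drop; pos4(id70) recv 37: drop; pos5(id34) recv 70: fwd; pos6(id19) recv 34: fwd; pos0(id23) recv 19: drop
Round 2: pos3(id37) recv 86: fwd; pos6(id19) recv 70: fwd; pos0(id23) recv 34: fwd
Round 3: pos4(id70) recv 86: fwd; pos0(id23) recv 70: fwd; pos1(id86) recv 34: drop
Round 4: pos5(id34) recv 86: fwd; pos1(id86) recv 70: drop
Round 5: pos6(id19) recv 86: fwd
Round 6: pos0(id23) recv 86: fwd
Round 7: pos1(id86) recv 86: ELECTED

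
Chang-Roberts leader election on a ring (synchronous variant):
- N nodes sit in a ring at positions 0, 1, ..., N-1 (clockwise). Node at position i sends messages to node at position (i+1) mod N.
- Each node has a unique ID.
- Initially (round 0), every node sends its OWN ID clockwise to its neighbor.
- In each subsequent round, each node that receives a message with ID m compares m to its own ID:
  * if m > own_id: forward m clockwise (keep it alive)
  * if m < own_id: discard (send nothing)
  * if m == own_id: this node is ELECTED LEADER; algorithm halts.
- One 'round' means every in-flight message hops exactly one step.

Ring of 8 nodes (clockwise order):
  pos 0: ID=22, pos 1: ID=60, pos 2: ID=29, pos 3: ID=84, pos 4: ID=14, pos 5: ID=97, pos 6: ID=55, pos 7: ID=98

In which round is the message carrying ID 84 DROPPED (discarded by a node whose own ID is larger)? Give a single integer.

Answer: 2

Derivation:
Round 1: pos1(id60) recv 22: drop; pos2(id29) recv 60: fwd; pos3(id84) recv 29: drop; pos4(id14) recv 84: fwd; pos5(id97) recv 14: drop; pos6(id55) recv 97: fwd; pos7(id98) recv 55: drop; pos0(id22) recv 98: fwd
Round 2: pos3(id84) recv 60: drop; pos5(id97) recv 84: drop; pos7(id98) recv 97: drop; pos1(id60) recv 98: fwd
Round 3: pos2(id29) recv 98: fwd
Round 4: pos3(id84) recv 98: fwd
Round 5: pos4(id14) recv 98: fwd
Round 6: pos5(id97) recv 98: fwd
Round 7: pos6(id55) recv 98: fwd
Round 8: pos7(id98) recv 98: ELECTED
Message ID 84 originates at pos 3; dropped at pos 5 in round 2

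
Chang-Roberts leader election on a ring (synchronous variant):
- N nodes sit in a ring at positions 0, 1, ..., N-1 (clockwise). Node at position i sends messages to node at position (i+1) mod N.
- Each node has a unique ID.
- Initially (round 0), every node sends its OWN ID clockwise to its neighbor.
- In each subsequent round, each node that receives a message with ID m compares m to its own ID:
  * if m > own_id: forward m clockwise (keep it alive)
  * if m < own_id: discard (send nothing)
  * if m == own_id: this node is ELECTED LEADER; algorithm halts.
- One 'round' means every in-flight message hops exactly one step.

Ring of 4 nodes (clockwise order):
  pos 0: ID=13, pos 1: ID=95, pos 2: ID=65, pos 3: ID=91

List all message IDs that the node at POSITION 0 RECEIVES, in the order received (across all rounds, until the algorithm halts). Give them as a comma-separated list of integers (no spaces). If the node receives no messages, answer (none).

Answer: 91,95

Derivation:
Round 1: pos1(id95) recv 13: drop; pos2(id65) recv 95: fwd; pos3(id91) recv 65: drop; pos0(id13) recv 91: fwd
Round 2: pos3(id91) recv 95: fwd; pos1(id95) recv 91: drop
Round 3: pos0(id13) recv 95: fwd
Round 4: pos1(id95) recv 95: ELECTED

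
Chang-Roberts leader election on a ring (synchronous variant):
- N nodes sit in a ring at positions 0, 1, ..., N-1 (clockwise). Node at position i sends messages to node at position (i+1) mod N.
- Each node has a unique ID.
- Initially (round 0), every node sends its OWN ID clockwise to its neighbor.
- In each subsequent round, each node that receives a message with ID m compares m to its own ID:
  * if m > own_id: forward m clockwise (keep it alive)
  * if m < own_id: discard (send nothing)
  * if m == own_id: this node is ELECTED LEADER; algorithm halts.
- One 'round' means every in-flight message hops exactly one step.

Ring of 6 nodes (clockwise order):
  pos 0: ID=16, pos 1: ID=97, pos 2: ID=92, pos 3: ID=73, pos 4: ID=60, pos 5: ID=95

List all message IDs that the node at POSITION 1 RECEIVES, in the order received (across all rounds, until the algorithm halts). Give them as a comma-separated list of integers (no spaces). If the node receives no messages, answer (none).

Round 1: pos1(id97) recv 16: drop; pos2(id92) recv 97: fwd; pos3(id73) recv 92: fwd; pos4(id60) recv 73: fwd; pos5(id95) recv 60: drop; pos0(id16) recv 95: fwd
Round 2: pos3(id73) recv 97: fwd; pos4(id60) recv 92: fwd; pos5(id95) recv 73: drop; pos1(id97) recv 95: drop
Round 3: pos4(id60) recv 97: fwd; pos5(id95) recv 92: drop
Round 4: pos5(id95) recv 97: fwd
Round 5: pos0(id16) recv 97: fwd
Round 6: pos1(id97) recv 97: ELECTED

Answer: 16,95,97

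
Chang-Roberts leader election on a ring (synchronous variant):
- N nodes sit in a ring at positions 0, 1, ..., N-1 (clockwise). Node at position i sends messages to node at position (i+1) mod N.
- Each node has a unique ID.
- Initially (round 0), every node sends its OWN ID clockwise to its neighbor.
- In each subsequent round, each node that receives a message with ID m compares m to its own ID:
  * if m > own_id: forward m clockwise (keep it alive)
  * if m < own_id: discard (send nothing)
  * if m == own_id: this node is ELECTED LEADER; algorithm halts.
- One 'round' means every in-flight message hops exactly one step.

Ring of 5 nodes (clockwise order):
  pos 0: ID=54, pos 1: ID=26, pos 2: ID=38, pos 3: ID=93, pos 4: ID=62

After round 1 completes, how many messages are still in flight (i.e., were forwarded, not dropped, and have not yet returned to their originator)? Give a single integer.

Round 1: pos1(id26) recv 54: fwd; pos2(id38) recv 26: drop; pos3(id93) recv 38: drop; pos4(id62) recv 93: fwd; pos0(id54) recv 62: fwd
After round 1: 3 messages still in flight

Answer: 3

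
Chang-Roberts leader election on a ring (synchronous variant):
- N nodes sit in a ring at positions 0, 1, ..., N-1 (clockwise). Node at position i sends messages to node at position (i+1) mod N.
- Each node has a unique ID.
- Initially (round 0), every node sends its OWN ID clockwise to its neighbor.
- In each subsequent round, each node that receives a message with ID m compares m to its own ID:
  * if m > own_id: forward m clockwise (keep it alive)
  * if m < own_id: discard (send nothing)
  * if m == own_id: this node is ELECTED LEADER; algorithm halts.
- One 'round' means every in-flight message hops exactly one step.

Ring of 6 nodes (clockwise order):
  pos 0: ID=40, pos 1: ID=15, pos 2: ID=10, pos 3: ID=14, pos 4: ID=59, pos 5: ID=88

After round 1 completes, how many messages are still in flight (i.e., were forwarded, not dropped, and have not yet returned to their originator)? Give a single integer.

Answer: 3

Derivation:
Round 1: pos1(id15) recv 40: fwd; pos2(id10) recv 15: fwd; pos3(id14) recv 10: drop; pos4(id59) recv 14: drop; pos5(id88) recv 59: drop; pos0(id40) recv 88: fwd
After round 1: 3 messages still in flight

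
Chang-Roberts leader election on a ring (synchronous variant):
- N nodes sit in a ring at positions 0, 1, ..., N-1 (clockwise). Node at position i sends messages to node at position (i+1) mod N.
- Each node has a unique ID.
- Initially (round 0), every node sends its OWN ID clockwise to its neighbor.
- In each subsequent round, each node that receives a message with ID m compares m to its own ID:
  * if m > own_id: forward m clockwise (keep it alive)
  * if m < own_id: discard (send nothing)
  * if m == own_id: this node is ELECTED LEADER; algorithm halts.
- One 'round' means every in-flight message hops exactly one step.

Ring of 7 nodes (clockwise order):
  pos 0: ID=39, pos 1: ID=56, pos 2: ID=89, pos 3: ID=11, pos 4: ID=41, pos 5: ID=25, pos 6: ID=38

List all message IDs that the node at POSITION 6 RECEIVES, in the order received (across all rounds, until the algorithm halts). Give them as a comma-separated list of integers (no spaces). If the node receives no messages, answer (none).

Round 1: pos1(id56) recv 39: drop; pos2(id89) recv 56: drop; pos3(id11) recv 89: fwd; pos4(id41) recv 11: drop; pos5(id25) recv 41: fwd; pos6(id38) recv 25: drop; pos0(id39) recv 38: drop
Round 2: pos4(id41) recv 89: fwd; pos6(id38) recv 41: fwd
Round 3: pos5(id25) recv 89: fwd; pos0(id39) recv 41: fwd
Round 4: pos6(id38) recv 89: fwd; pos1(id56) recv 41: drop
Round 5: pos0(id39) recv 89: fwd
Round 6: pos1(id56) recv 89: fwd
Round 7: pos2(id89) recv 89: ELECTED

Answer: 25,41,89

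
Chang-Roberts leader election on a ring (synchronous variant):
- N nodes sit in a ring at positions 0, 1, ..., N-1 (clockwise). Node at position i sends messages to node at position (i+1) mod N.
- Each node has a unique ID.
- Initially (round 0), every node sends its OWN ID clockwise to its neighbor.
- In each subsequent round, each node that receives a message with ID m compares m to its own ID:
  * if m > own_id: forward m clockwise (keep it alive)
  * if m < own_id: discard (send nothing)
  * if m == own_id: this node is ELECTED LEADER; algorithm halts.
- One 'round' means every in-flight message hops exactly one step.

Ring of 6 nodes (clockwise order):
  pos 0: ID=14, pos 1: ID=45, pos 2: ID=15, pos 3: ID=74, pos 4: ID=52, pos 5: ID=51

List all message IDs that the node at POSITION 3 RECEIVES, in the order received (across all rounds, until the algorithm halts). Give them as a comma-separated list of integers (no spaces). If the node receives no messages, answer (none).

Answer: 15,45,51,52,74

Derivation:
Round 1: pos1(id45) recv 14: drop; pos2(id15) recv 45: fwd; pos3(id74) recv 15: drop; pos4(id52) recv 74: fwd; pos5(id51) recv 52: fwd; pos0(id14) recv 51: fwd
Round 2: pos3(id74) recv 45: drop; pos5(id51) recv 74: fwd; pos0(id14) recv 52: fwd; pos1(id45) recv 51: fwd
Round 3: pos0(id14) recv 74: fwd; pos1(id45) recv 52: fwd; pos2(id15) recv 51: fwd
Round 4: pos1(id45) recv 74: fwd; pos2(id15) recv 52: fwd; pos3(id74) recv 51: drop
Round 5: pos2(id15) recv 74: fwd; pos3(id74) recv 52: drop
Round 6: pos3(id74) recv 74: ELECTED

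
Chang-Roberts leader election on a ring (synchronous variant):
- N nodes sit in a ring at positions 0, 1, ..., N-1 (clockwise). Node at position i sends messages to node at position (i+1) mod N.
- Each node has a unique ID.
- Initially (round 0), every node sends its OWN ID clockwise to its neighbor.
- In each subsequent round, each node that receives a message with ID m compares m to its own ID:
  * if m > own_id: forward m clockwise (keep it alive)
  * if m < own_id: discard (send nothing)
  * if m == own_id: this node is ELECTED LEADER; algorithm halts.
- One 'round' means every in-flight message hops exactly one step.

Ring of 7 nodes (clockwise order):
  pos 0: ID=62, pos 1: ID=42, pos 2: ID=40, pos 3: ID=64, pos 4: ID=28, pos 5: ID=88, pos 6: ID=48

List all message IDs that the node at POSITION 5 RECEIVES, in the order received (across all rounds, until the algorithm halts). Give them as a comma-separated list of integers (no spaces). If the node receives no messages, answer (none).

Round 1: pos1(id42) recv 62: fwd; pos2(id40) recv 42: fwd; pos3(id64) recv 40: drop; pos4(id28) recv 64: fwd; pos5(id88) recv 28: drop; pos6(id48) recv 88: fwd; pos0(id62) recv 48: drop
Round 2: pos2(id40) recv 62: fwd; pos3(id64) recv 42: drop; pos5(id88) recv 64: drop; pos0(id62) recv 88: fwd
Round 3: pos3(id64) recv 62: drop; pos1(id42) recv 88: fwd
Round 4: pos2(id40) recv 88: fwd
Round 5: pos3(id64) recv 88: fwd
Round 6: pos4(id28) recv 88: fwd
Round 7: pos5(id88) recv 88: ELECTED

Answer: 28,64,88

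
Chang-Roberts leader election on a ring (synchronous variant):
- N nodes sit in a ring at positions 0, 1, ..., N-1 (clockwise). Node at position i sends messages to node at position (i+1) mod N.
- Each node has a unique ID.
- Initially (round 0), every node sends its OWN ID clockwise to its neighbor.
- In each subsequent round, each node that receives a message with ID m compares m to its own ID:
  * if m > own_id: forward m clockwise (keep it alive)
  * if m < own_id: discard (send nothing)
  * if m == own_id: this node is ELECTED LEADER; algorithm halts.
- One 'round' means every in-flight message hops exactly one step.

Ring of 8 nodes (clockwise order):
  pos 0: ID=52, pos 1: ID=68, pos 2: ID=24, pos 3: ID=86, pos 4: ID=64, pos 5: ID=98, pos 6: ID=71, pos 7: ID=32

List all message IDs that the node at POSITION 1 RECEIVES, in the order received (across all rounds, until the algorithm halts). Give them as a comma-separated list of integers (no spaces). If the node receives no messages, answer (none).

Round 1: pos1(id68) recv 52: drop; pos2(id24) recv 68: fwd; pos3(id86) recv 24: drop; pos4(id64) recv 86: fwd; pos5(id98) recv 64: drop; pos6(id71) recv 98: fwd; pos7(id32) recv 71: fwd; pos0(id52) recv 32: drop
Round 2: pos3(id86) recv 68: drop; pos5(id98) recv 86: drop; pos7(id32) recv 98: fwd; pos0(id52) recv 71: fwd
Round 3: pos0(id52) recv 98: fwd; pos1(id68) recv 71: fwd
Round 4: pos1(id68) recv 98: fwd; pos2(id24) recv 71: fwd
Round 5: pos2(id24) recv 98: fwd; pos3(id86) recv 71: drop
Round 6: pos3(id86) recv 98: fwd
Round 7: pos4(id64) recv 98: fwd
Round 8: pos5(id98) recv 98: ELECTED

Answer: 52,71,98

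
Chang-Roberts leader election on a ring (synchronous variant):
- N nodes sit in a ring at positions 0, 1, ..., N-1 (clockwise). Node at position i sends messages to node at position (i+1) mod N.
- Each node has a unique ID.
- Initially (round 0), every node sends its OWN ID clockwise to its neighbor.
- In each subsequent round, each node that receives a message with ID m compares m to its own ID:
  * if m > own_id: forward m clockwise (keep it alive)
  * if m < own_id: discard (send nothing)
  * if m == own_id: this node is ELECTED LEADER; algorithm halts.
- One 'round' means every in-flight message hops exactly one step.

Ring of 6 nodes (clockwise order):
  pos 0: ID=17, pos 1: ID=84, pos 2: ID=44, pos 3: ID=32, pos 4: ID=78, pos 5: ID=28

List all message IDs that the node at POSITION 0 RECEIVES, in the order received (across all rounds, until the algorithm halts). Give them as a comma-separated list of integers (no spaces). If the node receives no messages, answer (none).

Answer: 28,78,84

Derivation:
Round 1: pos1(id84) recv 17: drop; pos2(id44) recv 84: fwd; pos3(id32) recv 44: fwd; pos4(id78) recv 32: drop; pos5(id28) recv 78: fwd; pos0(id17) recv 28: fwd
Round 2: pos3(id32) recv 84: fwd; pos4(id78) recv 44: drop; pos0(id17) recv 78: fwd; pos1(id84) recv 28: drop
Round 3: pos4(id78) recv 84: fwd; pos1(id84) recv 78: drop
Round 4: pos5(id28) recv 84: fwd
Round 5: pos0(id17) recv 84: fwd
Round 6: pos1(id84) recv 84: ELECTED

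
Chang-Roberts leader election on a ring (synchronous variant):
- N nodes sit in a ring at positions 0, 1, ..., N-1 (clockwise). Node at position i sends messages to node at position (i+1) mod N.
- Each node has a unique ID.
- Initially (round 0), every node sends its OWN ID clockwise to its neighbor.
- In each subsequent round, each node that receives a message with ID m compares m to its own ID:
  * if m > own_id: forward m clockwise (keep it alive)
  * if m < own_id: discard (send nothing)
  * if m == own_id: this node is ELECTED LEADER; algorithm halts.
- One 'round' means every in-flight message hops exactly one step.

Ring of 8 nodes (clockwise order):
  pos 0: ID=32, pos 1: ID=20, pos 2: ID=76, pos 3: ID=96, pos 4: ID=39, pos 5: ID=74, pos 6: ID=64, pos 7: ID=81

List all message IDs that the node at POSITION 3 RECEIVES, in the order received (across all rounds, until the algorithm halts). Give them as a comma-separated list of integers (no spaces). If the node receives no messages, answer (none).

Round 1: pos1(id20) recv 32: fwd; pos2(id76) recv 20: drop; pos3(id96) recv 76: drop; pos4(id39) recv 96: fwd; pos5(id74) recv 39: drop; pos6(id64) recv 74: fwd; pos7(id81) recv 64: drop; pos0(id32) recv 81: fwd
Round 2: pos2(id76) recv 32: drop; pos5(id74) recv 96: fwd; pos7(id81) recv 74: drop; pos1(id20) recv 81: fwd
Round 3: pos6(id64) recv 96: fwd; pos2(id76) recv 81: fwd
Round 4: pos7(id81) recv 96: fwd; pos3(id96) recv 81: drop
Round 5: pos0(id32) recv 96: fwd
Round 6: pos1(id20) recv 96: fwd
Round 7: pos2(id76) recv 96: fwd
Round 8: pos3(id96) recv 96: ELECTED

Answer: 76,81,96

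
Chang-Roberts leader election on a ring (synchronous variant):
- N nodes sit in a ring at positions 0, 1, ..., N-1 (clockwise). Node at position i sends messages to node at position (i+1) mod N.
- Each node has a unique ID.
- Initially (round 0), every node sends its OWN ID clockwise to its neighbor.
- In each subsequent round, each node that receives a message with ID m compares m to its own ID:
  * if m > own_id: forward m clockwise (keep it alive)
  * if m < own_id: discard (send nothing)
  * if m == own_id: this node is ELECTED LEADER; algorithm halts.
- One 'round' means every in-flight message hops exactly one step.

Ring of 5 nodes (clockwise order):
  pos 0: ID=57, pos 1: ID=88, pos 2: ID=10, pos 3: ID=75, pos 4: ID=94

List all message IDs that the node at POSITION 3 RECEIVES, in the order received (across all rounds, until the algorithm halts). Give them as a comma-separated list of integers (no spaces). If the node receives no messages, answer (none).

Round 1: pos1(id88) recv 57: drop; pos2(id10) recv 88: fwd; pos3(id75) recv 10: drop; pos4(id94) recv 75: drop; pos0(id57) recv 94: fwd
Round 2: pos3(id75) recv 88: fwd; pos1(id88) recv 94: fwd
Round 3: pos4(id94) recv 88: drop; pos2(id10) recv 94: fwd
Round 4: pos3(id75) recv 94: fwd
Round 5: pos4(id94) recv 94: ELECTED

Answer: 10,88,94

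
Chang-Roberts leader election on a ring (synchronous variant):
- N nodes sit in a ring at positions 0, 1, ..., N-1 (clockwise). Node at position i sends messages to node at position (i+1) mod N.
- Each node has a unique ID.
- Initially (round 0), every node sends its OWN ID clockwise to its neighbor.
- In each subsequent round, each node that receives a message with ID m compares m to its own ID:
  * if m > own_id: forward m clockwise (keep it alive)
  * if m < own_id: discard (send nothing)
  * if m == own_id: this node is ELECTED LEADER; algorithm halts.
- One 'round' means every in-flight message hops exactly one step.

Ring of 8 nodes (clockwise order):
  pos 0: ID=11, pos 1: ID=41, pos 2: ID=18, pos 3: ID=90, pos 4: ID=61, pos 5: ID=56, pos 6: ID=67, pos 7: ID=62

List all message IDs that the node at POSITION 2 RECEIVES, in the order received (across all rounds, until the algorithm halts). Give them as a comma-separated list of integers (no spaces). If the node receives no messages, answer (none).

Round 1: pos1(id41) recv 11: drop; pos2(id18) recv 41: fwd; pos3(id90) recv 18: drop; pos4(id61) recv 90: fwd; pos5(id56) recv 61: fwd; pos6(id67) recv 56: drop; pos7(id62) recv 67: fwd; pos0(id11) recv 62: fwd
Round 2: pos3(id90) recv 41: drop; pos5(id56) recv 90: fwd; pos6(id67) recv 61: drop; pos0(id11) recv 67: fwd; pos1(id41) recv 62: fwd
Round 3: pos6(id67) recv 90: fwd; pos1(id41) recv 67: fwd; pos2(id18) recv 62: fwd
Round 4: pos7(id62) recv 90: fwd; pos2(id18) recv 67: fwd; pos3(id90) recv 62: drop
Round 5: pos0(id11) recv 90: fwd; pos3(id90) recv 67: drop
Round 6: pos1(id41) recv 90: fwd
Round 7: pos2(id18) recv 90: fwd
Round 8: pos3(id90) recv 90: ELECTED

Answer: 41,62,67,90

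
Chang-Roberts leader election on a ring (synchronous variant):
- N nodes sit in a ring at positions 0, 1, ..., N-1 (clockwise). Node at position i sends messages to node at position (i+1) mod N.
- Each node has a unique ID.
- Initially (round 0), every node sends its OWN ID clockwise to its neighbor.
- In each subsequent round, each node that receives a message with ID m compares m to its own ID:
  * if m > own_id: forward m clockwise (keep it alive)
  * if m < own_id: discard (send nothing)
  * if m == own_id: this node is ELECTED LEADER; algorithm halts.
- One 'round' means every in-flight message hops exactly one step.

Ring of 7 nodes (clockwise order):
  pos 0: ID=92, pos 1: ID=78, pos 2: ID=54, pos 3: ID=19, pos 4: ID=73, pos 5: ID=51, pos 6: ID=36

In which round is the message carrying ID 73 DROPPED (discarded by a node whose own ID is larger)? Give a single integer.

Answer: 3

Derivation:
Round 1: pos1(id78) recv 92: fwd; pos2(id54) recv 78: fwd; pos3(id19) recv 54: fwd; pos4(id73) recv 19: drop; pos5(id51) recv 73: fwd; pos6(id36) recv 51: fwd; pos0(id92) recv 36: drop
Round 2: pos2(id54) recv 92: fwd; pos3(id19) recv 78: fwd; pos4(id73) recv 54: drop; pos6(id36) recv 73: fwd; pos0(id92) recv 51: drop
Round 3: pos3(id19) recv 92: fwd; pos4(id73) recv 78: fwd; pos0(id92) recv 73: drop
Round 4: pos4(id73) recv 92: fwd; pos5(id51) recv 78: fwd
Round 5: pos5(id51) recv 92: fwd; pos6(id36) recv 78: fwd
Round 6: pos6(id36) recv 92: fwd; pos0(id92) recv 78: drop
Round 7: pos0(id92) recv 92: ELECTED
Message ID 73 originates at pos 4; dropped at pos 0 in round 3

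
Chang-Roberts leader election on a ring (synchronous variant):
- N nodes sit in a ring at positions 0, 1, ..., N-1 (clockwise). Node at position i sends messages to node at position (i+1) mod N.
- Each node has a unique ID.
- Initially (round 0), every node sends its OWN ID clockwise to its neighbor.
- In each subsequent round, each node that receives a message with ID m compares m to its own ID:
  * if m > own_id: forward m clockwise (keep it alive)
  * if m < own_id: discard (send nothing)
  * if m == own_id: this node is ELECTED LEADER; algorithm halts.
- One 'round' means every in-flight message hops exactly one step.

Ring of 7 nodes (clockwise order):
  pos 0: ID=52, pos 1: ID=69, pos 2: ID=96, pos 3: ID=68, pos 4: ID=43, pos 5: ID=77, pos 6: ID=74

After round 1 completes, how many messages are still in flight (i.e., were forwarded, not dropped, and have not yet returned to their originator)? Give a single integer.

Answer: 4

Derivation:
Round 1: pos1(id69) recv 52: drop; pos2(id96) recv 69: drop; pos3(id68) recv 96: fwd; pos4(id43) recv 68: fwd; pos5(id77) recv 43: drop; pos6(id74) recv 77: fwd; pos0(id52) recv 74: fwd
After round 1: 4 messages still in flight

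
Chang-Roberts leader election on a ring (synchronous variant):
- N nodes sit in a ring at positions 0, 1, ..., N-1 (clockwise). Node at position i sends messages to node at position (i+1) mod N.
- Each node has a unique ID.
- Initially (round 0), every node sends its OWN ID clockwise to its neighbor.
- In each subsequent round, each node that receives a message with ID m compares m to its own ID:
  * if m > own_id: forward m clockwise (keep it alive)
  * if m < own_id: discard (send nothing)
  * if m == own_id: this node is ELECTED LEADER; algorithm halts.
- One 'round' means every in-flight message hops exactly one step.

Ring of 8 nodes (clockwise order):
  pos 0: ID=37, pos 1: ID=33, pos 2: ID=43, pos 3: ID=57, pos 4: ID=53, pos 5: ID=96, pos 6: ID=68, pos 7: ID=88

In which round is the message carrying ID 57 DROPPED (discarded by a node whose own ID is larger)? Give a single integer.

Answer: 2

Derivation:
Round 1: pos1(id33) recv 37: fwd; pos2(id43) recv 33: drop; pos3(id57) recv 43: drop; pos4(id53) recv 57: fwd; pos5(id96) recv 53: drop; pos6(id68) recv 96: fwd; pos7(id88) recv 68: drop; pos0(id37) recv 88: fwd
Round 2: pos2(id43) recv 37: drop; pos5(id96) recv 57: drop; pos7(id88) recv 96: fwd; pos1(id33) recv 88: fwd
Round 3: pos0(id37) recv 96: fwd; pos2(id43) recv 88: fwd
Round 4: pos1(id33) recv 96: fwd; pos3(id57) recv 88: fwd
Round 5: pos2(id43) recv 96: fwd; pos4(id53) recv 88: fwd
Round 6: pos3(id57) recv 96: fwd; pos5(id96) recv 88: drop
Round 7: pos4(id53) recv 96: fwd
Round 8: pos5(id96) recv 96: ELECTED
Message ID 57 originates at pos 3; dropped at pos 5 in round 2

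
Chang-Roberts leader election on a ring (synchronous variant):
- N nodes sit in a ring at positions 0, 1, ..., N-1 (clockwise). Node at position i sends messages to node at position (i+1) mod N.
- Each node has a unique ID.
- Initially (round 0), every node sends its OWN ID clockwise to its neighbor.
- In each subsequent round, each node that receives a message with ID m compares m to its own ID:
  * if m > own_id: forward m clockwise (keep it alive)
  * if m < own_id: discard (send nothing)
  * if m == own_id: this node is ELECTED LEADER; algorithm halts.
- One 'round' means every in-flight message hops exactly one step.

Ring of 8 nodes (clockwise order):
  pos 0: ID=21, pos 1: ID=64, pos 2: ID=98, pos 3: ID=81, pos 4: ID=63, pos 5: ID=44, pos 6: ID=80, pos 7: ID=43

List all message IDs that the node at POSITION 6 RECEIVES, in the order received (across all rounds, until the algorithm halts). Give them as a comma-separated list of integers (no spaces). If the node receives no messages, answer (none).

Answer: 44,63,81,98

Derivation:
Round 1: pos1(id64) recv 21: drop; pos2(id98) recv 64: drop; pos3(id81) recv 98: fwd; pos4(id63) recv 81: fwd; pos5(id44) recv 63: fwd; pos6(id80) recv 44: drop; pos7(id43) recv 80: fwd; pos0(id21) recv 43: fwd
Round 2: pos4(id63) recv 98: fwd; pos5(id44) recv 81: fwd; pos6(id80) recv 63: drop; pos0(id21) recv 80: fwd; pos1(id64) recv 43: drop
Round 3: pos5(id44) recv 98: fwd; pos6(id80) recv 81: fwd; pos1(id64) recv 80: fwd
Round 4: pos6(id80) recv 98: fwd; pos7(id43) recv 81: fwd; pos2(id98) recv 80: drop
Round 5: pos7(id43) recv 98: fwd; pos0(id21) recv 81: fwd
Round 6: pos0(id21) recv 98: fwd; pos1(id64) recv 81: fwd
Round 7: pos1(id64) recv 98: fwd; pos2(id98) recv 81: drop
Round 8: pos2(id98) recv 98: ELECTED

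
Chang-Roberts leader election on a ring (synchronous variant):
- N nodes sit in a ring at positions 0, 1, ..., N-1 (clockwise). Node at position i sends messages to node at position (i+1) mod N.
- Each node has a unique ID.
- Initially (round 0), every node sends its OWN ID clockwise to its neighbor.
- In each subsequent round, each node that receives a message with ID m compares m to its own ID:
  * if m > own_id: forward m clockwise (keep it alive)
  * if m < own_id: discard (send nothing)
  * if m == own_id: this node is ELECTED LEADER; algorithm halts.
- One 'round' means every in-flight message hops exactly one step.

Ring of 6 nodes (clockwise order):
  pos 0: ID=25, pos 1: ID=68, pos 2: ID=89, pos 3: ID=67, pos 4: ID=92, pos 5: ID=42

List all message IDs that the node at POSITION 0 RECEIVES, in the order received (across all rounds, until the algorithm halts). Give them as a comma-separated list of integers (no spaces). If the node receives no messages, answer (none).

Round 1: pos1(id68) recv 25: drop; pos2(id89) recv 68: drop; pos3(id67) recv 89: fwd; pos4(id92) recv 67: drop; pos5(id42) recv 92: fwd; pos0(id25) recv 42: fwd
Round 2: pos4(id92) recv 89: drop; pos0(id25) recv 92: fwd; pos1(id68) recv 42: drop
Round 3: pos1(id68) recv 92: fwd
Round 4: pos2(id89) recv 92: fwd
Round 5: pos3(id67) recv 92: fwd
Round 6: pos4(id92) recv 92: ELECTED

Answer: 42,92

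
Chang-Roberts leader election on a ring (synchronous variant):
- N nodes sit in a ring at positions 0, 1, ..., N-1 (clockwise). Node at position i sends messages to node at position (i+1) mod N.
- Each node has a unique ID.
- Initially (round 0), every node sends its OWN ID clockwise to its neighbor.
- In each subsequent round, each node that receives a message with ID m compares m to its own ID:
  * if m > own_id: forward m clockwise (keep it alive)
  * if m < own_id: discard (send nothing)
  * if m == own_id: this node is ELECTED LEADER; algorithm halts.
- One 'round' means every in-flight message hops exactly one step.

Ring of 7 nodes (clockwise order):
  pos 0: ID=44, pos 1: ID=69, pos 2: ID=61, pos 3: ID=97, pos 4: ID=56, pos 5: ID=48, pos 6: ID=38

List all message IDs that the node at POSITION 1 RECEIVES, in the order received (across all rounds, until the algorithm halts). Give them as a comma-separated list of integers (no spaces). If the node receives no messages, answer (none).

Answer: 44,48,56,97

Derivation:
Round 1: pos1(id69) recv 44: drop; pos2(id61) recv 69: fwd; pos3(id97) recv 61: drop; pos4(id56) recv 97: fwd; pos5(id48) recv 56: fwd; pos6(id38) recv 48: fwd; pos0(id44) recv 38: drop
Round 2: pos3(id97) recv 69: drop; pos5(id48) recv 97: fwd; pos6(id38) recv 56: fwd; pos0(id44) recv 48: fwd
Round 3: pos6(id38) recv 97: fwd; pos0(id44) recv 56: fwd; pos1(id69) recv 48: drop
Round 4: pos0(id44) recv 97: fwd; pos1(id69) recv 56: drop
Round 5: pos1(id69) recv 97: fwd
Round 6: pos2(id61) recv 97: fwd
Round 7: pos3(id97) recv 97: ELECTED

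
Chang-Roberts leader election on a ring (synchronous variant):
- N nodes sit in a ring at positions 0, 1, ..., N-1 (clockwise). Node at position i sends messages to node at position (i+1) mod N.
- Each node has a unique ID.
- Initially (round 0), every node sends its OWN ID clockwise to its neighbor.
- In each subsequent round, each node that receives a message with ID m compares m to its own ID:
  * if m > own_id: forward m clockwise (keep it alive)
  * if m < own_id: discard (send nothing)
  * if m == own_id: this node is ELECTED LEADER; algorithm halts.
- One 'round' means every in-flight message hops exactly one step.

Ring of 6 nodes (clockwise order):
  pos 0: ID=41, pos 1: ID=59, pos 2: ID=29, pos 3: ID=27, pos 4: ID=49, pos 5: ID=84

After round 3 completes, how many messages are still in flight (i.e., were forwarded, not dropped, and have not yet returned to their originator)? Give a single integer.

Answer: 2

Derivation:
Round 1: pos1(id59) recv 41: drop; pos2(id29) recv 59: fwd; pos3(id27) recv 29: fwd; pos4(id49) recv 27: drop; pos5(id84) recv 49: drop; pos0(id41) recv 84: fwd
Round 2: pos3(id27) recv 59: fwd; pos4(id49) recv 29: drop; pos1(id59) recv 84: fwd
Round 3: pos4(id49) recv 59: fwd; pos2(id29) recv 84: fwd
After round 3: 2 messages still in flight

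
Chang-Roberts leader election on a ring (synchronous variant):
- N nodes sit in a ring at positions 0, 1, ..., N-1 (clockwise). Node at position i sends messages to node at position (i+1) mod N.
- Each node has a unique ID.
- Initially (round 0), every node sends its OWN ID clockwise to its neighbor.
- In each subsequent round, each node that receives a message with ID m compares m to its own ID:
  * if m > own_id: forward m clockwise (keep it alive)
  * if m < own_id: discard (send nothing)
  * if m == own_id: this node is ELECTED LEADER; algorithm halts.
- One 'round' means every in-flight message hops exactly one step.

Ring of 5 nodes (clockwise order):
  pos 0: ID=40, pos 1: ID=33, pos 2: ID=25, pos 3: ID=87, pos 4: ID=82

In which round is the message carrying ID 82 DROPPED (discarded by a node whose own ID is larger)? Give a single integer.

Round 1: pos1(id33) recv 40: fwd; pos2(id25) recv 33: fwd; pos3(id87) recv 25: drop; pos4(id82) recv 87: fwd; pos0(id40) recv 82: fwd
Round 2: pos2(id25) recv 40: fwd; pos3(id87) recv 33: drop; pos0(id40) recv 87: fwd; pos1(id33) recv 82: fwd
Round 3: pos3(id87) recv 40: drop; pos1(id33) recv 87: fwd; pos2(id25) recv 82: fwd
Round 4: pos2(id25) recv 87: fwd; pos3(id87) recv 82: drop
Round 5: pos3(id87) recv 87: ELECTED
Message ID 82 originates at pos 4; dropped at pos 3 in round 4

Answer: 4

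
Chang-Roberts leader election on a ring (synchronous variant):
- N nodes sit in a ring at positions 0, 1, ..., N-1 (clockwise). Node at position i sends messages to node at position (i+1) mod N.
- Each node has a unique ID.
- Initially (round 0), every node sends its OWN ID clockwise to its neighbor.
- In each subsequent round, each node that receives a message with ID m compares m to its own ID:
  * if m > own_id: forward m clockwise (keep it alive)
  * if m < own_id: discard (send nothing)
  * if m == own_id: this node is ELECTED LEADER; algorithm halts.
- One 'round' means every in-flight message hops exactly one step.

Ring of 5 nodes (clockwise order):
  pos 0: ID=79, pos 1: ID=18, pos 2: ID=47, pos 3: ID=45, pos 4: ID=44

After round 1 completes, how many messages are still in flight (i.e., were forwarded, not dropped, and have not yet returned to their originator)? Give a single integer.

Answer: 3

Derivation:
Round 1: pos1(id18) recv 79: fwd; pos2(id47) recv 18: drop; pos3(id45) recv 47: fwd; pos4(id44) recv 45: fwd; pos0(id79) recv 44: drop
After round 1: 3 messages still in flight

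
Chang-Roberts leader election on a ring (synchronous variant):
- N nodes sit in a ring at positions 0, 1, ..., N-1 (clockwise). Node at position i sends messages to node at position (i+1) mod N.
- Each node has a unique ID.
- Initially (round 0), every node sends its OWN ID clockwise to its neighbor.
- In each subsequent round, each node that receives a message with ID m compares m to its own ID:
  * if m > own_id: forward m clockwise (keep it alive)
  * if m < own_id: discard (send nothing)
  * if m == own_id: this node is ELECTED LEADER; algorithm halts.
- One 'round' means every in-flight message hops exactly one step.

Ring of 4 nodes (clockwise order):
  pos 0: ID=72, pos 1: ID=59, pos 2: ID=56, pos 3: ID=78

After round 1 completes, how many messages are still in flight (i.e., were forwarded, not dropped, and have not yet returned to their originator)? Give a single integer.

Round 1: pos1(id59) recv 72: fwd; pos2(id56) recv 59: fwd; pos3(id78) recv 56: drop; pos0(id72) recv 78: fwd
After round 1: 3 messages still in flight

Answer: 3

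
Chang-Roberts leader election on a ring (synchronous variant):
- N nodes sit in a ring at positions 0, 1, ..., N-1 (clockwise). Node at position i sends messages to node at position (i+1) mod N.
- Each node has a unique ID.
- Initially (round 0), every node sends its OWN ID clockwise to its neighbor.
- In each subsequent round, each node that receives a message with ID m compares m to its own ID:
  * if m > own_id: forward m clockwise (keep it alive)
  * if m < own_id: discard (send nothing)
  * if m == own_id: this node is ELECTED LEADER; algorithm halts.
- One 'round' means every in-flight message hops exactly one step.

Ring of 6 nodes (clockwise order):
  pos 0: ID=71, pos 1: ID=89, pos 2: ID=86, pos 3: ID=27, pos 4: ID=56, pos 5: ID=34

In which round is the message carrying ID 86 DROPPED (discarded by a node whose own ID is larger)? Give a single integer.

Answer: 5

Derivation:
Round 1: pos1(id89) recv 71: drop; pos2(id86) recv 89: fwd; pos3(id27) recv 86: fwd; pos4(id56) recv 27: drop; pos5(id34) recv 56: fwd; pos0(id71) recv 34: drop
Round 2: pos3(id27) recv 89: fwd; pos4(id56) recv 86: fwd; pos0(id71) recv 56: drop
Round 3: pos4(id56) recv 89: fwd; pos5(id34) recv 86: fwd
Round 4: pos5(id34) recv 89: fwd; pos0(id71) recv 86: fwd
Round 5: pos0(id71) recv 89: fwd; pos1(id89) recv 86: drop
Round 6: pos1(id89) recv 89: ELECTED
Message ID 86 originates at pos 2; dropped at pos 1 in round 5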